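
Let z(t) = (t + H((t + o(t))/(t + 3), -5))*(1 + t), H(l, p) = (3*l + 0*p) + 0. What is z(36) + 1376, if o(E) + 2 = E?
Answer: 37794/13 ≈ 2907.2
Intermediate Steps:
o(E) = -2 + E
H(l, p) = 3*l (H(l, p) = (3*l + 0) + 0 = 3*l + 0 = 3*l)
z(t) = (1 + t)*(t + 3*(-2 + 2*t)/(3 + t)) (z(t) = (t + 3*((t + (-2 + t))/(t + 3)))*(1 + t) = (t + 3*((-2 + 2*t)/(3 + t)))*(1 + t) = (t + 3*(-2 + 2*t)/(3 + t))*(1 + t) = (1 + t)*(t + 3*(-2 + 2*t)/(3 + t)))
z(36) + 1376 = (-6 + 36³ + 3*36 + 10*36²)/(3 + 36) + 1376 = (-6 + 46656 + 108 + 10*1296)/39 + 1376 = (-6 + 46656 + 108 + 12960)/39 + 1376 = (1/39)*59718 + 1376 = 19906/13 + 1376 = 37794/13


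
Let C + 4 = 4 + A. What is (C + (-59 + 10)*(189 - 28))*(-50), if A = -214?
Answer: 405150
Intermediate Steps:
C = -214 (C = -4 + (4 - 214) = -4 - 210 = -214)
(C + (-59 + 10)*(189 - 28))*(-50) = (-214 + (-59 + 10)*(189 - 28))*(-50) = (-214 - 49*161)*(-50) = (-214 - 7889)*(-50) = -8103*(-50) = 405150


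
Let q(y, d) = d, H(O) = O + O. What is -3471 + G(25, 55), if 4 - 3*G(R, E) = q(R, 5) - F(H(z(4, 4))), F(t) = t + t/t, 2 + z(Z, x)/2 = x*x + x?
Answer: -3447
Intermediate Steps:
z(Z, x) = -4 + 2*x + 2*x² (z(Z, x) = -4 + 2*(x*x + x) = -4 + 2*(x² + x) = -4 + 2*(x + x²) = -4 + (2*x + 2*x²) = -4 + 2*x + 2*x²)
H(O) = 2*O
F(t) = 1 + t (F(t) = t + 1 = 1 + t)
G(R, E) = 24 (G(R, E) = 4/3 - (5 - (1 + 2*(-4 + 2*4 + 2*4²)))/3 = 4/3 - (5 - (1 + 2*(-4 + 8 + 2*16)))/3 = 4/3 - (5 - (1 + 2*(-4 + 8 + 32)))/3 = 4/3 - (5 - (1 + 2*36))/3 = 4/3 - (5 - (1 + 72))/3 = 4/3 - (5 - 1*73)/3 = 4/3 - (5 - 73)/3 = 4/3 - ⅓*(-68) = 4/3 + 68/3 = 24)
-3471 + G(25, 55) = -3471 + 24 = -3447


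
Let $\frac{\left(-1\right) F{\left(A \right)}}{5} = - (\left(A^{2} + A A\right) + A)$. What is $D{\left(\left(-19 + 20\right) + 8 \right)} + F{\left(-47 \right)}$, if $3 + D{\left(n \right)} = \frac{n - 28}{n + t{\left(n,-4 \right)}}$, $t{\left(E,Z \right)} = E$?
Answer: $\frac{393317}{18} \approx 21851.0$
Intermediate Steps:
$F{\left(A \right)} = 5 A + 10 A^{2}$ ($F{\left(A \right)} = - 5 \left(- (\left(A^{2} + A A\right) + A)\right) = - 5 \left(- (\left(A^{2} + A^{2}\right) + A)\right) = - 5 \left(- (2 A^{2} + A)\right) = - 5 \left(- (A + 2 A^{2})\right) = - 5 \left(- A - 2 A^{2}\right) = 5 A + 10 A^{2}$)
$D{\left(n \right)} = -3 + \frac{-28 + n}{2 n}$ ($D{\left(n \right)} = -3 + \frac{n - 28}{n + n} = -3 + \frac{-28 + n}{2 n}$)
$D{\left(\left(-19 + 20\right) + 8 \right)} + F{\left(-47 \right)} = \left(- \frac{5}{2} - \frac{14}{\left(-19 + 20\right) + 8}\right) + 5 \left(-47\right) \left(1 + 2 \left(-47\right)\right) = \left(- \frac{5}{2} - \frac{14}{1 + 8}\right) + 5 \left(-47\right) \left(1 - 94\right) = \left(- \frac{5}{2} - \frac{14}{9}\right) + 5 \left(-47\right) \left(-93\right) = \left(- \frac{5}{2} - \frac{14}{9}\right) + 21855 = - \frac{73}{18} + 21855 = \frac{393317}{18}$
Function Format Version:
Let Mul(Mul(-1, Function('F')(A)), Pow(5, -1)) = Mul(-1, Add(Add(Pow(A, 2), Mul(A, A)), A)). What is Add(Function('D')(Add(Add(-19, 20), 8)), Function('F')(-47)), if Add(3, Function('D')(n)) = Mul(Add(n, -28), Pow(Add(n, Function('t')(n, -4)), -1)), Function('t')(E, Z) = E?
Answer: Rational(393317, 18) ≈ 21851.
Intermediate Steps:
Function('F')(A) = Add(Mul(5, A), Mul(10, Pow(A, 2))) (Function('F')(A) = Mul(-5, Mul(-1, Add(Add(Pow(A, 2), Mul(A, A)), A))) = Mul(-5, Mul(-1, Add(Add(Pow(A, 2), Pow(A, 2)), A))) = Mul(-5, Mul(-1, Add(Mul(2, Pow(A, 2)), A))) = Mul(-5, Mul(-1, Add(A, Mul(2, Pow(A, 2))))) = Mul(-5, Add(Mul(-1, A), Mul(-2, Pow(A, 2)))) = Add(Mul(5, A), Mul(10, Pow(A, 2))))
Function('D')(n) = Add(-3, Mul(Rational(1, 2), Pow(n, -1), Add(-28, n))) (Function('D')(n) = Add(-3, Mul(Add(n, -28), Pow(Add(n, n), -1))) = Add(-3, Mul(Add(-28, n), Pow(Mul(2, n), -1))) = Add(-3, Mul(Add(-28, n), Mul(Rational(1, 2), Pow(n, -1)))) = Add(-3, Mul(Rational(1, 2), Pow(n, -1), Add(-28, n))))
Add(Function('D')(Add(Add(-19, 20), 8)), Function('F')(-47)) = Add(Add(Rational(-5, 2), Mul(-14, Pow(Add(Add(-19, 20), 8), -1))), Mul(5, -47, Add(1, Mul(2, -47)))) = Add(Add(Rational(-5, 2), Mul(-14, Pow(Add(1, 8), -1))), Mul(5, -47, Add(1, -94))) = Add(Add(Rational(-5, 2), Mul(-14, Pow(9, -1))), Mul(5, -47, -93)) = Add(Add(Rational(-5, 2), Mul(-14, Rational(1, 9))), 21855) = Add(Add(Rational(-5, 2), Rational(-14, 9)), 21855) = Add(Rational(-73, 18), 21855) = Rational(393317, 18)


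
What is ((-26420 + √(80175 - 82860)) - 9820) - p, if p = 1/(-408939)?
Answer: -14819949359/408939 + I*√2685 ≈ -36240.0 + 51.817*I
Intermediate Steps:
p = -1/408939 ≈ -2.4454e-6
((-26420 + √(80175 - 82860)) - 9820) - p = ((-26420 + √(80175 - 82860)) - 9820) - 1*(-1/408939) = ((-26420 + √(-2685)) - 9820) + 1/408939 = ((-26420 + I*√2685) - 9820) + 1/408939 = (-36240 + I*√2685) + 1/408939 = -14819949359/408939 + I*√2685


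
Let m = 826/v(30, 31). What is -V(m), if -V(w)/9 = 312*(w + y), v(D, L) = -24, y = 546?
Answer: 1436526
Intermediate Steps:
m = -413/12 (m = 826/(-24) = 826*(-1/24) = -413/12 ≈ -34.417)
V(w) = -1533168 - 2808*w (V(w) = -2808*(w + 546) = -2808*(546 + w) = -9*(170352 + 312*w) = -1533168 - 2808*w)
-V(m) = -(-1533168 - 2808*(-413/12)) = -(-1533168 + 96642) = -1*(-1436526) = 1436526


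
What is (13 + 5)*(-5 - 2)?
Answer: -126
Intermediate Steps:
(13 + 5)*(-5 - 2) = 18*(-7) = -126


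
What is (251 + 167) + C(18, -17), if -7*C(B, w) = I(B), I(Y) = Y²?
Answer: 2602/7 ≈ 371.71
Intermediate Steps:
C(B, w) = -B²/7
(251 + 167) + C(18, -17) = (251 + 167) - ⅐*18² = 418 - ⅐*324 = 418 - 324/7 = 2602/7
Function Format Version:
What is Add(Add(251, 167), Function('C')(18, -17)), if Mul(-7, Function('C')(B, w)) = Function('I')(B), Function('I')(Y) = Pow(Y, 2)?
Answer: Rational(2602, 7) ≈ 371.71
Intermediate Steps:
Function('C')(B, w) = Mul(Rational(-1, 7), Pow(B, 2))
Add(Add(251, 167), Function('C')(18, -17)) = Add(Add(251, 167), Mul(Rational(-1, 7), Pow(18, 2))) = Add(418, Mul(Rational(-1, 7), 324)) = Add(418, Rational(-324, 7)) = Rational(2602, 7)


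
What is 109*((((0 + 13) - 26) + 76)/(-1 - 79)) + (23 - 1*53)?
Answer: -9267/80 ≈ -115.84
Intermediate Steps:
109*((((0 + 13) - 26) + 76)/(-1 - 79)) + (23 - 1*53) = 109*(((13 - 26) + 76)/(-80)) + (23 - 53) = 109*((-13 + 76)*(-1/80)) - 30 = 109*(63*(-1/80)) - 30 = 109*(-63/80) - 30 = -6867/80 - 30 = -9267/80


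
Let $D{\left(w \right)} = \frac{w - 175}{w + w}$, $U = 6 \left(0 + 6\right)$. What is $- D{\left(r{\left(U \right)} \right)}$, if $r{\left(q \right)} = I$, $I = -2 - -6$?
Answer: $\frac{171}{8} \approx 21.375$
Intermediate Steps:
$U = 36$ ($U = 6 \cdot 6 = 36$)
$I = 4$ ($I = -2 + 6 = 4$)
$r{\left(q \right)} = 4$
$D{\left(w \right)} = \frac{-175 + w}{2 w}$
$- D{\left(r{\left(U \right)} \right)} = - \frac{-175 + 4}{2 \cdot 4} = - \frac{-171}{2 \cdot 4} = \left(-1\right) \left(- \frac{171}{8}\right) = \frac{171}{8}$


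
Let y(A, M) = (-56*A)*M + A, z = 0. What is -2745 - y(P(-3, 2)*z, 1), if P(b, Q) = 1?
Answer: -2745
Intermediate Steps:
y(A, M) = A - 56*A*M (y(A, M) = -56*A*M + A = A - 56*A*M)
-2745 - y(P(-3, 2)*z, 1) = -2745 - 1*0*(1 - 56*1) = -2745 - 0*(1 - 56) = -2745 - 0*(-55) = -2745 - 1*0 = -2745 + 0 = -2745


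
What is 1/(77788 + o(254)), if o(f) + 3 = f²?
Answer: 1/142301 ≈ 7.0274e-6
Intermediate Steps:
o(f) = -3 + f²
1/(77788 + o(254)) = 1/(77788 + (-3 + 254²)) = 1/(77788 + (-3 + 64516)) = 1/(77788 + 64513) = 1/142301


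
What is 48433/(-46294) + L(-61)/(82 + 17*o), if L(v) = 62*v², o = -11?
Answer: -10685203853/4860870 ≈ -2198.2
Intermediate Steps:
48433/(-46294) + L(-61)/(82 + 17*o) = 48433/(-46294) + (62*(-61)²)/(82 + 17*(-11)) = 48433*(-1/46294) + (62*3721)/(82 - 187) = -48433/46294 + 230702/(-105) = -48433/46294 + 230702*(-1/105) = -48433/46294 - 230702/105 = -10685203853/4860870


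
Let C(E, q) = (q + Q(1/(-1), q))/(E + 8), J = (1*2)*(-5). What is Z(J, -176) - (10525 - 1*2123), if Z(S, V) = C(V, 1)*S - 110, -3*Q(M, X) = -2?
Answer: -2144999/252 ≈ -8511.9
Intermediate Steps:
Q(M, X) = 2/3 (Q(M, X) = -1/3*(-2) = 2/3)
J = -10 (J = 2*(-5) = -10)
C(E, q) = (2/3 + q)/(8 + E) (C(E, q) = (q + 2/3)/(E + 8) = (2/3 + q)/(8 + E))
Z(S, V) = -110 + 5*S/(3*(8 + V)) (Z(S, V) = ((2/3 + 1)/(8 + V))*S - 110 = ((5/3)/(8 + V))*S - 110 = (5/(3*(8 + V)))*S - 110 = 5*S/(3*(8 + V)) - 110 = -110 + 5*S/(3*(8 + V)))
Z(J, -176) - (10525 - 1*2123) = 5*(-528 - 10 - 66*(-176))/(3*(8 - 176)) - (10525 - 1*2123) = (5/3)*(-528 - 10 + 11616)/(-168) - (10525 - 2123) = (5/3)*(-1/168)*11078 - 1*8402 = -27695/252 - 8402 = -2144999/252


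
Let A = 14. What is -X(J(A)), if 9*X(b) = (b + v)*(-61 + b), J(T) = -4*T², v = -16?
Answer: -676000/9 ≈ -75111.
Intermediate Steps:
X(b) = (-61 + b)*(-16 + b)/9 (X(b) = ((b - 16)*(-61 + b))/9 = ((-16 + b)*(-61 + b))/9 = ((-61 + b)*(-16 + b))/9 = (-61 + b)*(-16 + b)/9)
-X(J(A)) = -(976/9 - (-308)*14²/9 + (-4*14²)²/9) = -(976/9 - (-308)*196/9 + (-4*196)²/9) = -(976/9 - 77/9*(-784) + (⅑)*(-784)²) = -(976/9 + 60368/9 + (⅑)*614656) = -(976/9 + 60368/9 + 614656/9) = -1*676000/9 = -676000/9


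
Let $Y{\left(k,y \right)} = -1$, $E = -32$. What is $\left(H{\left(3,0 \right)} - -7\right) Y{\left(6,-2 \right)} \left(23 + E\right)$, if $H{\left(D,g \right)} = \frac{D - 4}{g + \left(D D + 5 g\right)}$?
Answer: $62$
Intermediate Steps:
$H{\left(D,g \right)} = \frac{-4 + D}{D^{2} + 6 g}$ ($H{\left(D,g \right)} = \frac{-4 + D}{g + \left(D^{2} + 5 g\right)} = \frac{-4 + D}{D^{2} + 6 g}$)
$\left(H{\left(3,0 \right)} - -7\right) Y{\left(6,-2 \right)} \left(23 + E\right) = \left(\frac{-4 + 3}{3^{2} + 6 \cdot 0} - -7\right) \left(-1\right) \left(23 - 32\right) = \left(\frac{1}{9 + 0} \left(-1\right) + 7\right) \left(-1\right) \left(-9\right) = \left(\frac{1}{9} \left(-1\right) + 7\right) \left(-1\right) \left(-9\right) = \left(- \frac{1}{9} + 7\right) \left(-1\right) \left(-9\right) = \frac{62}{9} \left(-1\right) \left(-9\right) = \left(- \frac{62}{9}\right) \left(-9\right) = 62$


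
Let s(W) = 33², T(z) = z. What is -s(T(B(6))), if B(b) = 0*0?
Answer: -1089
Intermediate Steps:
B(b) = 0
s(W) = 1089
-s(T(B(6))) = -1*1089 = -1089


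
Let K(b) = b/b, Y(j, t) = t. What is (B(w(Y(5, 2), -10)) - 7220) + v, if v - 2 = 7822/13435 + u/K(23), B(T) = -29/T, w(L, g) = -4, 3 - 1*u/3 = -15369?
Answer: 2090799423/53740 ≈ 38906.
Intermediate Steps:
u = 46116 (u = 9 - 3*(-15369) = 9 + 46107 = 46116)
K(b) = 1
v = 619603152/13435 (v = 2 + (7822/13435 + 46116/1) = 2 + (7822*(1/13435) + 46116*1) = 2 + (7822/13435 + 46116) = 2 + 619576282/13435 = 619603152/13435 ≈ 46119.)
(B(w(Y(5, 2), -10)) - 7220) + v = (-29/(-4) - 7220) + 619603152/13435 = (-29*(-¼) - 7220) + 619603152/13435 = (29/4 - 7220) + 619603152/13435 = -28851/4 + 619603152/13435 = 2090799423/53740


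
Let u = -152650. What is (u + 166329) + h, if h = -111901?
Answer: -98222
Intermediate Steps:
(u + 166329) + h = (-152650 + 166329) - 111901 = 13679 - 111901 = -98222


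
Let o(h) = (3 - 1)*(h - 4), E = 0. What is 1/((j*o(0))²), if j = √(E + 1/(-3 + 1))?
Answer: -1/32 ≈ -0.031250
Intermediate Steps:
o(h) = -8 + 2*h (o(h) = 2*(-4 + h) = -8 + 2*h)
j = I*√2/2 (j = √(0 + 1/(-3 + 1)) = √(0 + 1/(-2)) = √(0 - ½) = √(-½) = I*√2/2 ≈ 0.70711*I)
1/((j*o(0))²) = 1/(((I*√2/2)*(-8 + 2*0))²) = 1/(((I*√2/2)*(-8 + 0))²) = 1/(((I*√2/2)*(-8))²) = 1/((-4*I*√2)²) = 1/(-32) = -1/32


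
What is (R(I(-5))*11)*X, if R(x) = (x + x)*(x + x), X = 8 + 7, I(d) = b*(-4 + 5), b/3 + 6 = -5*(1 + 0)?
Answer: 718740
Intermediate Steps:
b = -33 (b = -18 + 3*(-5*(1 + 0)) = -18 + 3*(-5*1) = -18 + 3*(-5) = -18 - 15 = -33)
I(d) = -33 (I(d) = -33*(-4 + 5) = -33*1 = -33)
X = 15
R(x) = 4*x² (R(x) = (2*x)*(2*x) = 4*x²)
(R(I(-5))*11)*X = ((4*(-33)²)*11)*15 = ((4*1089)*11)*15 = (4356*11)*15 = 47916*15 = 718740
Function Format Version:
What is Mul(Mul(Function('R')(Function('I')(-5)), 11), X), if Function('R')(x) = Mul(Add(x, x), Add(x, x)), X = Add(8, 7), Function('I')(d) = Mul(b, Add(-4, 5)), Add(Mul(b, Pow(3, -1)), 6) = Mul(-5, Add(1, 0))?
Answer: 718740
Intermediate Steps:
b = -33 (b = Add(-18, Mul(3, Mul(-5, Add(1, 0)))) = Add(-18, Mul(3, Mul(-5, 1))) = Add(-18, Mul(3, -5)) = Add(-18, -15) = -33)
Function('I')(d) = -33 (Function('I')(d) = Mul(-33, Add(-4, 5)) = Mul(-33, 1) = -33)
X = 15
Function('R')(x) = Mul(4, Pow(x, 2)) (Function('R')(x) = Mul(Mul(2, x), Mul(2, x)) = Mul(4, Pow(x, 2)))
Mul(Mul(Function('R')(Function('I')(-5)), 11), X) = Mul(Mul(Mul(4, Pow(-33, 2)), 11), 15) = Mul(Mul(Mul(4, 1089), 11), 15) = Mul(Mul(4356, 11), 15) = Mul(47916, 15) = 718740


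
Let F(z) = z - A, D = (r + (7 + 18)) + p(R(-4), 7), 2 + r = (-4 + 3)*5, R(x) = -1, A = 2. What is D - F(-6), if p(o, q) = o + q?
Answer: 32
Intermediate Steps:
r = -7 (r = -2 + (-4 + 3)*5 = -2 - 1*5 = -2 - 5 = -7)
D = 24 (D = (-7 + (7 + 18)) + (-1 + 7) = (-7 + 25) + 6 = 18 + 6 = 24)
F(z) = -2 + z (F(z) = z - 1*2 = z - 2 = -2 + z)
D - F(-6) = 24 - (-2 - 6) = 24 - 1*(-8) = 24 + 8 = 32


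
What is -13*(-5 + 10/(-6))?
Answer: 260/3 ≈ 86.667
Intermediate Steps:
-13*(-5 + 10/(-6)) = -13*(-5 + 10*(-1/6)) = -13*(-5 - 5/3) = -13*(-20/3) = 260/3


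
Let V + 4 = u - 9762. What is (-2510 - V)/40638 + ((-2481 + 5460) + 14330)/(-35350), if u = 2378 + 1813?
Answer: -148763848/359138325 ≈ -0.41422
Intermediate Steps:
u = 4191
V = -5575 (V = -4 + (4191 - 9762) = -4 - 5571 = -5575)
(-2510 - V)/40638 + ((-2481 + 5460) + 14330)/(-35350) = (-2510 - 1*(-5575))/40638 + ((-2481 + 5460) + 14330)/(-35350) = (-2510 + 5575)*(1/40638) + (2979 + 14330)*(-1/35350) = 3065*(1/40638) + 17309*(-1/35350) = 3065/40638 - 17309/35350 = -148763848/359138325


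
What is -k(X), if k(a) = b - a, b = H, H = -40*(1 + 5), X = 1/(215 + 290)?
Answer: 121201/505 ≈ 240.00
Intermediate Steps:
X = 1/505 ≈ 0.0019802
H = -240 (H = -40*6 = -240)
b = -240
k(a) = -240 - a
-k(X) = -(-240 - 1*1/505) = -(-240 - 1/505) = -1*(-121201/505) = 121201/505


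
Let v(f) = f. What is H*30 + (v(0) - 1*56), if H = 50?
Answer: 1444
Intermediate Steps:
H*30 + (v(0) - 1*56) = 50*30 + (0 - 1*56) = 1500 + (0 - 56) = 1500 - 56 = 1444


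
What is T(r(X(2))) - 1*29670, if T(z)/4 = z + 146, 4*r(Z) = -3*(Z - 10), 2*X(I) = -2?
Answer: -29053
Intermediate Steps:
X(I) = -1 (X(I) = (½)*(-2) = -1)
r(Z) = 15/2 - 3*Z/4 (r(Z) = (-3*(Z - 10))/4 = (-3*(-10 + Z))/4 = (30 - 3*Z)/4 = 15/2 - 3*Z/4)
T(z) = 584 + 4*z (T(z) = 4*(z + 146) = 4*(146 + z) = 584 + 4*z)
T(r(X(2))) - 1*29670 = (584 + 4*(15/2 - ¾*(-1))) - 1*29670 = (584 + 4*(15/2 + ¾)) - 29670 = (584 + 4*(33/4)) - 29670 = (584 + 33) - 29670 = 617 - 29670 = -29053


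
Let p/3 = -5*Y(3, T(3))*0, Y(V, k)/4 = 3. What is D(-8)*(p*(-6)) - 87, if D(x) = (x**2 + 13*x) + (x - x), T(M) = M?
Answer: -87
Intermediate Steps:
Y(V, k) = 12 (Y(V, k) = 4*3 = 12)
p = 0 (p = 3*(-5*12*0) = 3*(-60*0) = 3*0 = 0)
D(x) = x**2 + 13*x (D(x) = (x**2 + 13*x) + 0 = x**2 + 13*x)
D(-8)*(p*(-6)) - 87 = (-8*(13 - 8))*(0*(-6)) - 87 = -8*5*0 - 87 = -40*0 - 87 = 0 - 87 = -87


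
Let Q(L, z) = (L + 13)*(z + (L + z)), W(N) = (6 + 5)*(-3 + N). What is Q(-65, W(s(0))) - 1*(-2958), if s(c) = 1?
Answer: 8626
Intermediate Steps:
W(N) = -33 + 11*N (W(N) = 11*(-3 + N) = -33 + 11*N)
Q(L, z) = (13 + L)*(L + 2*z)
Q(-65, W(s(0))) - 1*(-2958) = ((-65)² + 13*(-65) + 26*(-33 + 11*1) + 2*(-65)*(-33 + 11*1)) - 1*(-2958) = (4225 - 845 + 26*(-33 + 11) + 2*(-65)*(-33 + 11)) + 2958 = (4225 - 845 + 26*(-22) + 2*(-65)*(-22)) + 2958 = (4225 - 845 - 572 + 2860) + 2958 = 5668 + 2958 = 8626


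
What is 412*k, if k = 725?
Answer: 298700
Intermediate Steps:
412*k = 412*725 = 298700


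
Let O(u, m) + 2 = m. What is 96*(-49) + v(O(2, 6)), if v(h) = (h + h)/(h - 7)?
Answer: -14120/3 ≈ -4706.7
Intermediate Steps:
O(u, m) = -2 + m
v(h) = 2*h/(-7 + h) (v(h) = (2*h)/(-7 + h) = 2*h/(-7 + h))
96*(-49) + v(O(2, 6)) = 96*(-49) + 2*(-2 + 6)/(-7 + (-2 + 6)) = -4704 + 2*4/(-7 + 4) = -4704 + 2*4/(-3) = -4704 + 2*4*(-⅓) = -4704 - 8/3 = -14120/3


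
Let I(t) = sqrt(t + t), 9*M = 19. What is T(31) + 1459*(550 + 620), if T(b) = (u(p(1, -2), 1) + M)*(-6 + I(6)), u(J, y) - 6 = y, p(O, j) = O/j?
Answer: 5120926/3 + 164*sqrt(3)/9 ≈ 1.7070e+6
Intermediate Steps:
M = 19/9 (M = (1/9)*19 = 19/9 ≈ 2.1111)
I(t) = sqrt(2)*sqrt(t) (I(t) = sqrt(2*t) = sqrt(2)*sqrt(t))
u(J, y) = 6 + y
T(b) = -164/3 + 164*sqrt(3)/9 (T(b) = ((6 + 1) + 19/9)*(-6 + sqrt(2)*sqrt(6)) = (7 + 19/9)*(-6 + 2*sqrt(3)) = 82*(-6 + 2*sqrt(3))/9 = -164/3 + 164*sqrt(3)/9)
T(31) + 1459*(550 + 620) = (-164/3 + 164*sqrt(3)/9) + 1459*(550 + 620) = (-164/3 + 164*sqrt(3)/9) + 1459*1170 = (-164/3 + 164*sqrt(3)/9) + 1707030 = 5120926/3 + 164*sqrt(3)/9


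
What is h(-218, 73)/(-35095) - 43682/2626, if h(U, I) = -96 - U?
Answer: -766670081/46079735 ≈ -16.638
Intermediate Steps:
h(-218, 73)/(-35095) - 43682/2626 = (-96 - 1*(-218))/(-35095) - 43682/2626 = (-96 + 218)*(-1/35095) - 43682*1/2626 = 122*(-1/35095) - 21841/1313 = -122/35095 - 21841/1313 = -766670081/46079735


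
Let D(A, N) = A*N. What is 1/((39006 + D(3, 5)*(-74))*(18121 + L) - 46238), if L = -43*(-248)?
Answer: 1/1090790122 ≈ 9.1677e-10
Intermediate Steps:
L = 10664
1/((39006 + D(3, 5)*(-74))*(18121 + L) - 46238) = 1/((39006 + (3*5)*(-74))*(18121 + 10664) - 46238) = 1/((39006 + 15*(-74))*28785 - 46238) = 1/((39006 - 1110)*28785 - 46238) = 1/(37896*28785 - 46238) = 1/(1090836360 - 46238) = 1/1090790122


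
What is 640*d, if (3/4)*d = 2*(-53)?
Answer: -271360/3 ≈ -90453.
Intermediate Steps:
d = -424/3 (d = 4*(2*(-53))/3 = (4/3)*(-106) = -424/3 ≈ -141.33)
640*d = 640*(-424/3) = -271360/3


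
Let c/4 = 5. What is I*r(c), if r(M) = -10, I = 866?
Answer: -8660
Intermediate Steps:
c = 20 (c = 4*5 = 20)
I*r(c) = 866*(-10) = -8660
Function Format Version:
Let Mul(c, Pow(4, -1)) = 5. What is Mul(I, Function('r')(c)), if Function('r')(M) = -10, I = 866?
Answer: -8660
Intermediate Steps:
c = 20 (c = Mul(4, 5) = 20)
Mul(I, Function('r')(c)) = Mul(866, -10) = -8660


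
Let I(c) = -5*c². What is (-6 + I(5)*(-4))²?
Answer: 244036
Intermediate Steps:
(-6 + I(5)*(-4))² = (-6 - 5*5²*(-4))² = (-6 - 5*25*(-4))² = (-6 - 125*(-4))² = (-6 + 500)² = 494² = 244036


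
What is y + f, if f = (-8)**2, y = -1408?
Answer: -1344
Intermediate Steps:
f = 64
y + f = -1408 + 64 = -1344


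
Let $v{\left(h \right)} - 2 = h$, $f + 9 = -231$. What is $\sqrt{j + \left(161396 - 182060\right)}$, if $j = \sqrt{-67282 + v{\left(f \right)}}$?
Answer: $2 \sqrt{-5166 + 2 i \sqrt{1055}} \approx 0.9038 + 143.75 i$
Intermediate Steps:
$f = -240$ ($f = -9 - 231 = -240$)
$v{\left(h \right)} = 2 + h$
$j = 8 i \sqrt{1055}$ ($j = \sqrt{-67282 + \left(2 - 240\right)} = \sqrt{-67282 - 238} = \sqrt{-67520} = 8 i \sqrt{1055} \approx 259.85 i$)
$\sqrt{j + \left(161396 - 182060\right)} = \sqrt{8 i \sqrt{1055} + \left(161396 - 182060\right)} = \sqrt{8 i \sqrt{1055} - 20664} = \sqrt{-20664 + 8 i \sqrt{1055}}$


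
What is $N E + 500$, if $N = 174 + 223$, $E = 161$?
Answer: $64417$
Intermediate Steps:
$N = 397$
$N E + 500 = 397 \cdot 161 + 500 = 63917 + 500 = 64417$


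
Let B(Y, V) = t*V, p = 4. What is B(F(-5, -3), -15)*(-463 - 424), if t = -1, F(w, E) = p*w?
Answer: -13305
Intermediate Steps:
F(w, E) = 4*w
B(Y, V) = -V
B(F(-5, -3), -15)*(-463 - 424) = (-1*(-15))*(-463 - 424) = 15*(-887) = -13305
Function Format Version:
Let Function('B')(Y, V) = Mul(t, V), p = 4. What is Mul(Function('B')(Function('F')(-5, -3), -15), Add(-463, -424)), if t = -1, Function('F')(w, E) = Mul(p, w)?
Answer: -13305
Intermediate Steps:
Function('F')(w, E) = Mul(4, w)
Function('B')(Y, V) = Mul(-1, V)
Mul(Function('B')(Function('F')(-5, -3), -15), Add(-463, -424)) = Mul(Mul(-1, -15), Add(-463, -424)) = Mul(15, -887) = -13305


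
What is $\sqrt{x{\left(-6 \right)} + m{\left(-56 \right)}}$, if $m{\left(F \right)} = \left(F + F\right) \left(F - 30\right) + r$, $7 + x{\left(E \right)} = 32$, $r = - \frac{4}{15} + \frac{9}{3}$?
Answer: $\frac{16 \sqrt{8490}}{15} \approx 98.284$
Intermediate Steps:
$r = \frac{41}{15}$ ($r = \left(-4\right) \frac{1}{15} + 9 \cdot \frac{1}{3} = - \frac{4}{15} + 3 = \frac{41}{15} \approx 2.7333$)
$x{\left(E \right)} = 25$ ($x{\left(E \right)} = -7 + 32 = 25$)
$m{\left(F \right)} = \frac{41}{15} + 2 F \left(-30 + F\right)$ ($m{\left(F \right)} = \left(F + F\right) \left(F - 30\right) + \frac{41}{15} = 2 F \left(-30 + F\right) + \frac{41}{15} = \frac{41}{15} + 2 F \left(-30 + F\right)$)
$\sqrt{x{\left(-6 \right)} + m{\left(-56 \right)}} = \sqrt{25 + \left(\frac{41}{15} - -3360 + 2 \left(-56\right)^{2}\right)} = \sqrt{25 + \left(\frac{41}{15} + 3360 + 2 \cdot 3136\right)} = \sqrt{25 + \left(\frac{41}{15} + 3360 + 6272\right)} = \sqrt{25 + \frac{144521}{15}} = \sqrt{\frac{144896}{15}} = \frac{16 \sqrt{8490}}{15}$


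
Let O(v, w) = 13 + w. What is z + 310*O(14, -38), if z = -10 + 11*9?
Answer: -7661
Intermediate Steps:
z = 89 (z = -10 + 99 = 89)
z + 310*O(14, -38) = 89 + 310*(13 - 38) = 89 + 310*(-25) = 89 - 7750 = -7661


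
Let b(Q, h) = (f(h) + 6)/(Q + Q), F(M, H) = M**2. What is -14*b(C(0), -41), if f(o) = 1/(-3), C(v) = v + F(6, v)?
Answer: -119/108 ≈ -1.1019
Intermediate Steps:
C(v) = 36 + v (C(v) = v + 6**2 = v + 36 = 36 + v)
f(o) = -1/3
b(Q, h) = 17/(6*Q) (b(Q, h) = (-1/3 + 6)/(Q + Q) = 17/(3*((2*Q))) = 17*(1/(2*Q))/3 = 17/(6*Q))
-14*b(C(0), -41) = -119/(3*(36 + 0)) = -119/(3*36) = -14*17/216 = -119/108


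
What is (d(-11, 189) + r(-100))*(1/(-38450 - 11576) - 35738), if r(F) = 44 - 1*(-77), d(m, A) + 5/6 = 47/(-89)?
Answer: -38073014465881/8904628 ≈ -4.2756e+6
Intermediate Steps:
d(m, A) = -727/534 (d(m, A) = -5/6 + 47/(-89) = -5/6 + 47*(-1/89) = -5/6 - 47/89 = -727/534)
r(F) = 121 (r(F) = 44 + 77 = 121)
(d(-11, 189) + r(-100))*(1/(-38450 - 11576) - 35738) = (-727/534 + 121)*(1/(-38450 - 11576) - 35738) = 63887*(1/(-50026) - 35738)/534 = 63887*(-1/50026 - 35738)/534 = (63887/534)*(-1787829189/50026) = -38073014465881/8904628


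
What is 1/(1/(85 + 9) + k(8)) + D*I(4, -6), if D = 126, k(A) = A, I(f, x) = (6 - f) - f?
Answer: -189662/753 ≈ -251.88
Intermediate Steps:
I(f, x) = 6 - 2*f
1/(1/(85 + 9) + k(8)) + D*I(4, -6) = 1/(1/(85 + 9) + 8) + 126*(6 - 2*4) = 1/(1/94 + 8) + 126*(6 - 8) = 1/(1/94 + 8) + 126*(-2) = 1/(753/94) - 252 = 94/753 - 252 = -189662/753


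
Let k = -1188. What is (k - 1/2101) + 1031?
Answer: -329858/2101 ≈ -157.00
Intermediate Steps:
(k - 1/2101) + 1031 = (-1188 - 1/2101) + 1031 = -2495989/2101 + 1031 = -329858/2101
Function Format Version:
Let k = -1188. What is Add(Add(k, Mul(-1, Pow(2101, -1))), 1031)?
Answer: Rational(-329858, 2101) ≈ -157.00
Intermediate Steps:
Add(Add(k, Mul(-1, Pow(2101, -1))), 1031) = Add(Add(-1188, Mul(-1, Pow(2101, -1))), 1031) = Add(Add(-1188, Mul(-1, Rational(1, 2101))), 1031) = Add(Add(-1188, Rational(-1, 2101)), 1031) = Add(Rational(-2495989, 2101), 1031) = Rational(-329858, 2101)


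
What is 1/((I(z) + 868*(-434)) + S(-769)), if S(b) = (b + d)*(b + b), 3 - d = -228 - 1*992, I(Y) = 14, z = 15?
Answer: -1/1074950 ≈ -9.3028e-7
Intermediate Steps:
d = 1223 (d = 3 - (-228 - 1*992) = 3 - (-228 - 992) = 3 - 1*(-1220) = 3 + 1220 = 1223)
S(b) = 2*b*(1223 + b) (S(b) = (b + 1223)*(b + b) = (1223 + b)*(2*b) = 2*b*(1223 + b))
1/((I(z) + 868*(-434)) + S(-769)) = 1/((14 + 868*(-434)) + 2*(-769)*(1223 - 769)) = 1/((14 - 376712) + 2*(-769)*454) = 1/(-376698 - 698252) = 1/(-1074950) = -1/1074950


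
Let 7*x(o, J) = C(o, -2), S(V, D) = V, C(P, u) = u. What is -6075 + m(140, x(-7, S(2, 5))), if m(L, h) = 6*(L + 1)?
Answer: -5229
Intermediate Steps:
x(o, J) = -2/7 (x(o, J) = (⅐)*(-2) = -2/7)
m(L, h) = 6 + 6*L (m(L, h) = 6*(1 + L) = 6 + 6*L)
-6075 + m(140, x(-7, S(2, 5))) = -6075 + (6 + 6*140) = -6075 + (6 + 840) = -6075 + 846 = -5229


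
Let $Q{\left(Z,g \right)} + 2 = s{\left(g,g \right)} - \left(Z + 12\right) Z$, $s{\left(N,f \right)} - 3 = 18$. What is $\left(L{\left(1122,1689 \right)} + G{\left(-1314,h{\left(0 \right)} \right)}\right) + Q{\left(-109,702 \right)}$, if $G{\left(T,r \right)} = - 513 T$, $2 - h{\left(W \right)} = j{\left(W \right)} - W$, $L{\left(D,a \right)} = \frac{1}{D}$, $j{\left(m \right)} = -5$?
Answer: $\frac{744478417}{1122} \approx 6.6353 \cdot 10^{5}$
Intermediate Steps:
$s{\left(N,f \right)} = 21$ ($s{\left(N,f \right)} = 3 + 18 = 21$)
$Q{\left(Z,g \right)} = 19 - Z \left(12 + Z\right)$ ($Q{\left(Z,g \right)} = -2 - \left(-21 + \left(Z + 12\right) Z\right) = -2 - \left(-21 + \left(12 + Z\right) Z\right) = -2 - \left(-21 + Z \left(12 + Z\right)\right) = 19 - Z \left(12 + Z\right)$)
$h{\left(W \right)} = 7 + W$ ($h{\left(W \right)} = 2 - \left(-5 - W\right) = 2 + \left(5 + W\right) = 7 + W$)
$\left(L{\left(1122,1689 \right)} + G{\left(-1314,h{\left(0 \right)} \right)}\right) + Q{\left(-109,702 \right)} = \left(\frac{1}{1122} - -674082\right) - 10554 = \left(\frac{1}{1122} + 674082\right) + \left(19 - 11881 + 1308\right) = \frac{756320005}{1122} + \left(19 - 11881 + 1308\right) = \frac{756320005}{1122} - 10554 = \frac{744478417}{1122}$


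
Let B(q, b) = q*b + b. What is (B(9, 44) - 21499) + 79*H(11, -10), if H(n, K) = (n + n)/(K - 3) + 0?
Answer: -275505/13 ≈ -21193.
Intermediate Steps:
B(q, b) = b + b*q (B(q, b) = b*q + b = b + b*q)
H(n, K) = 2*n/(-3 + K) (H(n, K) = (2*n)/(-3 + K) + 0 = 2*n/(-3 + K) + 0 = 2*n/(-3 + K))
(B(9, 44) - 21499) + 79*H(11, -10) = (44*(1 + 9) - 21499) + 79*(2*11/(-3 - 10)) = (44*10 - 21499) + 79*(2*11/(-13)) = (440 - 21499) + 79*(2*11*(-1/13)) = -21059 + 79*(-22/13) = -21059 - 1738/13 = -275505/13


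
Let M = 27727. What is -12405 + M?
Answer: 15322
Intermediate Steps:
-12405 + M = -12405 + 27727 = 15322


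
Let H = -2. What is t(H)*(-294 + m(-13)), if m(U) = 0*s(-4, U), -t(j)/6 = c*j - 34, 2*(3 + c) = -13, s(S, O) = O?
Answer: -26460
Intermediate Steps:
c = -19/2 (c = -3 + (½)*(-13) = -3 - 13/2 = -19/2 ≈ -9.5000)
t(j) = 204 + 57*j (t(j) = -6*(-19*j/2 - 34) = -6*(-34 - 19*j/2) = 204 + 57*j)
m(U) = 0 (m(U) = 0*U = 0)
t(H)*(-294 + m(-13)) = (204 + 57*(-2))*(-294 + 0) = (204 - 114)*(-294) = 90*(-294) = -26460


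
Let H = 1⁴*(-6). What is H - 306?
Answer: -312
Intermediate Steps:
H = -6 (H = 1*(-6) = -6)
H - 306 = -6 - 306 = -312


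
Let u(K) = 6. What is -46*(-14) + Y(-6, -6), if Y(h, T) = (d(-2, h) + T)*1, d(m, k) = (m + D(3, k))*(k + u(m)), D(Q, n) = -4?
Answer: 638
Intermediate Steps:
d(m, k) = (-4 + m)*(6 + k) (d(m, k) = (m - 4)*(k + 6) = (-4 + m)*(6 + k))
Y(h, T) = -36 + T - 6*h (Y(h, T) = ((-24 - 4*h + 6*(-2) + h*(-2)) + T)*1 = ((-24 - 4*h - 12 - 2*h) + T)*1 = ((-36 - 6*h) + T)*1 = (-36 + T - 6*h)*1 = -36 + T - 6*h)
-46*(-14) + Y(-6, -6) = -46*(-14) + (-36 - 6 - 6*(-6)) = 644 + (-36 - 6 + 36) = 644 - 6 = 638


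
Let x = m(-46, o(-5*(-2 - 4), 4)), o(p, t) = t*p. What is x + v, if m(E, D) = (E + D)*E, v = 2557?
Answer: -847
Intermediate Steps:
o(p, t) = p*t
m(E, D) = E*(D + E) (m(E, D) = (D + E)*E = E*(D + E))
x = -3404 (x = -46*(-5*(-2 - 4)*4 - 46) = -46*(-5*(-6)*4 - 46) = -46*(30*4 - 46) = -46*(120 - 46) = -46*74 = -3404)
x + v = -3404 + 2557 = -847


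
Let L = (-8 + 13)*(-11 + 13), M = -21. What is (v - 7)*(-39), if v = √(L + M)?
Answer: 273 - 39*I*√11 ≈ 273.0 - 129.35*I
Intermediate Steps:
L = 10 (L = 5*2 = 10)
v = I*√11 (v = √(10 - 21) = √(-11) = I*√11 ≈ 3.3166*I)
(v - 7)*(-39) = (I*√11 - 7)*(-39) = (-7 + I*√11)*(-39) = 273 - 39*I*√11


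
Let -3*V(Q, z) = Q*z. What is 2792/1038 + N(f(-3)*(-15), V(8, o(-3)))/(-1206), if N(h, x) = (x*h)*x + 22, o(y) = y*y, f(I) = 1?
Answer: 1026053/104319 ≈ 9.8357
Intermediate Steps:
o(y) = y²
V(Q, z) = -Q*z/3
N(h, x) = 22 + h*x² (N(h, x) = (h*x)*x + 22 = h*x² + 22 = 22 + h*x²)
2792/1038 + N(f(-3)*(-15), V(8, o(-3)))/(-1206) = 2792/1038 + (22 + (1*(-15))*(-⅓*8*(-3)²)²)/(-1206) = 2792*(1/1038) + (22 - 15*(-⅓*8*9)²)*(-1/1206) = 1396/519 + (22 - 15*(-24)²)*(-1/1206) = 1396/519 + (22 - 15*576)*(-1/1206) = 1396/519 + (22 - 8640)*(-1/1206) = 1396/519 - 8618*(-1/1206) = 1396/519 + 4309/603 = 1026053/104319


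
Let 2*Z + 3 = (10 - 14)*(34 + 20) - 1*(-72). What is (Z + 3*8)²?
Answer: 9801/4 ≈ 2450.3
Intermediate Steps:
Z = -147/2 (Z = -3/2 + ((10 - 14)*(34 + 20) - 1*(-72))/2 = -3/2 + (-4*54 + 72)/2 = -3/2 + (-216 + 72)/2 = -3/2 + (½)*(-144) = -3/2 - 72 = -147/2 ≈ -73.500)
(Z + 3*8)² = (-147/2 + 3*8)² = (-147/2 + 24)² = (-99/2)² = 9801/4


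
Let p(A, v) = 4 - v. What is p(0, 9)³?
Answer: -125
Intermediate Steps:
p(0, 9)³ = (4 - 1*9)³ = (4 - 9)³ = (-5)³ = -125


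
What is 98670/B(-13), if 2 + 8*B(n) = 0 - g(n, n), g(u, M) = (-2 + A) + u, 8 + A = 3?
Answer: 131560/3 ≈ 43853.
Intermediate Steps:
A = -5 (A = -8 + 3 = -5)
g(u, M) = -7 + u (g(u, M) = (-2 - 5) + u = -7 + u)
B(n) = 5/8 - n/8 (B(n) = -1/4 + (0 - (-7 + n))/8 = -1/4 + (0 + (7 - n))/8 = -1/4 + (7 - n)/8 = -1/4 + (7/8 - n/8) = 5/8 - n/8)
98670/B(-13) = 98670/(5/8 - 1/8*(-13)) = 98670/(5/8 + 13/8) = 98670/(9/4) = 98670*(4/9) = 131560/3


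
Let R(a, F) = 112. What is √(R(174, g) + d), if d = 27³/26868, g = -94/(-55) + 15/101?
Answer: √2260568287/4478 ≈ 10.618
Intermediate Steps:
g = 10319/5555 (g = -94*(-1/55) + 15*(1/101) = 94/55 + 15/101 = 10319/5555 ≈ 1.8576)
d = 6561/8956 (d = 19683*(1/26868) = 6561/8956 ≈ 0.73258)
√(R(174, g) + d) = √(112 + 6561/8956) = √(1009633/8956) = √2260568287/4478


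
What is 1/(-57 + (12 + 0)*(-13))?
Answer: -1/213 ≈ -0.0046948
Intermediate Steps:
1/(-57 + (12 + 0)*(-13)) = 1/(-57 + 12*(-13)) = 1/(-57 - 156) = 1/(-213) = -1/213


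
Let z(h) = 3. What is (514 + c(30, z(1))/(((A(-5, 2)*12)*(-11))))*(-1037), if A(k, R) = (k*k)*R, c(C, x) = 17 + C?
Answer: -3517870061/6600 ≈ -5.3301e+5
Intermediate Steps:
A(k, R) = R*k² (A(k, R) = k²*R = R*k²)
(514 + c(30, z(1))/(((A(-5, 2)*12)*(-11))))*(-1037) = (514 + (17 + 30)/((((2*(-5)²)*12)*(-11))))*(-1037) = (514 + 47/((((2*25)*12)*(-11))))*(-1037) = (514 + 47/(((50*12)*(-11))))*(-1037) = (514 + 47/((600*(-11))))*(-1037) = (514 + 47/(-6600))*(-1037) = (514 + 47*(-1/6600))*(-1037) = (514 - 47/6600)*(-1037) = (3392353/6600)*(-1037) = -3517870061/6600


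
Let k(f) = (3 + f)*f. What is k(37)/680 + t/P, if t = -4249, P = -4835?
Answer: 251128/82195 ≈ 3.0553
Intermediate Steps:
k(f) = f*(3 + f)
k(37)/680 + t/P = (37*(3 + 37))/680 - 4249/(-4835) = (37*40)*(1/680) - 4249*(-1/4835) = 1480*(1/680) + 4249/4835 = 37/17 + 4249/4835 = 251128/82195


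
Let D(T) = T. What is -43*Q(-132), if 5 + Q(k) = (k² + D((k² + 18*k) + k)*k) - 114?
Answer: 83919101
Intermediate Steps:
Q(k) = -119 + k² + k*(k² + 19*k) (Q(k) = -5 + ((k² + ((k² + 18*k) + k)*k) - 114) = -5 + ((k² + (k² + 19*k)*k) - 114) = -5 + ((k² + k*(k² + 19*k)) - 114) = -5 + (-114 + k² + k*(k² + 19*k)) = -119 + k² + k*(k² + 19*k))
-43*Q(-132) = -43*(-119 + (-132)³ + 20*(-132)²) = -43*(-119 - 2299968 + 20*17424) = -43*(-119 - 2299968 + 348480) = -43*(-1951607) = 83919101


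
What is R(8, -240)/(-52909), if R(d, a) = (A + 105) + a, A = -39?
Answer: 174/52909 ≈ 0.0032887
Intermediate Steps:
R(d, a) = 66 + a (R(d, a) = (-39 + 105) + a = 66 + a)
R(8, -240)/(-52909) = (66 - 240)/(-52909) = -174*(-1/52909) = 174/52909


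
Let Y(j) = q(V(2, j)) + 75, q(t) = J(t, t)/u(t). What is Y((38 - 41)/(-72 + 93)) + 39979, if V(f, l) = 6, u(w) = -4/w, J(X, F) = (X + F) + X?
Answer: 40027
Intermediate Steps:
J(X, F) = F + 2*X (J(X, F) = (F + X) + X = F + 2*X)
q(t) = -3*t**2/4 (q(t) = (t + 2*t)/((-4/t)) = (3*t)*(-t/4) = -3*t**2/4)
Y(j) = 48 (Y(j) = -3/4*6**2 + 75 = -3/4*36 + 75 = -27 + 75 = 48)
Y((38 - 41)/(-72 + 93)) + 39979 = 48 + 39979 = 40027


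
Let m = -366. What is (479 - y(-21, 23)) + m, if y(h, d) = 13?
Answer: 100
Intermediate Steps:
(479 - y(-21, 23)) + m = (479 - 1*13) - 366 = (479 - 13) - 366 = 466 - 366 = 100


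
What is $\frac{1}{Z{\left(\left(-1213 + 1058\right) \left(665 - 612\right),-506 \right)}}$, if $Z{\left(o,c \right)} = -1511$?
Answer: $- \frac{1}{1511} \approx -0.00066181$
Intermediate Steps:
$\frac{1}{Z{\left(\left(-1213 + 1058\right) \left(665 - 612\right),-506 \right)}} = \frac{1}{-1511} = - \frac{1}{1511}$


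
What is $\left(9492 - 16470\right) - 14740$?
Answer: $-21718$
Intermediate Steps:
$\left(9492 - 16470\right) - 14740 = -6978 - 14740 = -21718$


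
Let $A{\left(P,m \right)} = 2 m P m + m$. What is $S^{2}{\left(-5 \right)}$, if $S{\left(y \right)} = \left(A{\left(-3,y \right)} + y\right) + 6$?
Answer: $23716$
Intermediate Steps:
$A{\left(P,m \right)} = m + 2 P m^{2}$ ($A{\left(P,m \right)} = 2 P m m + m = 2 P m^{2} + m = m + 2 P m^{2}$)
$S{\left(y \right)} = 6 + y + y \left(1 - 6 y\right)$ ($S{\left(y \right)} = \left(y \left(1 + 2 \left(-3\right) y\right) + y\right) + 6 = \left(y \left(1 - 6 y\right) + y\right) + 6 = \left(y + y \left(1 - 6 y\right)\right) + 6 = 6 + y + y \left(1 - 6 y\right)$)
$S^{2}{\left(-5 \right)} = \left(6 - 5 - - 5 \left(-1 + 6 \left(-5\right)\right)\right)^{2} = \left(6 - 5 - - 5 \left(-1 - 30\right)\right)^{2} = \left(6 - 5 - \left(-5\right) \left(-31\right)\right)^{2} = \left(6 - 5 - 155\right)^{2} = \left(-154\right)^{2} = 23716$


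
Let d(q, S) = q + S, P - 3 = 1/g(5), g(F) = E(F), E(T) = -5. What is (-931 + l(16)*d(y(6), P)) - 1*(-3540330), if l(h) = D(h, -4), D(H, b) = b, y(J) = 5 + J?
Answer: 17696719/5 ≈ 3.5393e+6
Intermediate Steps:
g(F) = -5
l(h) = -4
P = 14/5 (P = 3 + 1/(-5) = 3 - ⅕ = 14/5 ≈ 2.8000)
d(q, S) = S + q
(-931 + l(16)*d(y(6), P)) - 1*(-3540330) = (-931 - 4*(14/5 + (5 + 6))) - 1*(-3540330) = (-931 - 4*(14/5 + 11)) + 3540330 = (-931 - 4*69/5) + 3540330 = (-931 - 276/5) + 3540330 = -4931/5 + 3540330 = 17696719/5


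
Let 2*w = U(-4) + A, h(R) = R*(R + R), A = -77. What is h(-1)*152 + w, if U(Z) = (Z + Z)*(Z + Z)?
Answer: 595/2 ≈ 297.50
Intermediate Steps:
U(Z) = 4*Z**2 (U(Z) = (2*Z)*(2*Z) = 4*Z**2)
h(R) = 2*R**2 (h(R) = R*(2*R) = 2*R**2)
w = -13/2 (w = (4*(-4)**2 - 77)/2 = (4*16 - 77)/2 = (64 - 77)/2 = (1/2)*(-13) = -13/2 ≈ -6.5000)
h(-1)*152 + w = (2*(-1)**2)*152 - 13/2 = (2*1)*152 - 13/2 = 2*152 - 13/2 = 304 - 13/2 = 595/2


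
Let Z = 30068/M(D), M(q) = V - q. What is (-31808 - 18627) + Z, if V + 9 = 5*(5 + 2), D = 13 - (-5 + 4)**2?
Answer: -338011/7 ≈ -48287.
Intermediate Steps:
D = 12 (D = 13 - 1*(-1)**2 = 13 - 1*1 = 13 - 1 = 12)
V = 26 (V = -9 + 5*(5 + 2) = -9 + 5*7 = -9 + 35 = 26)
M(q) = 26 - q
Z = 15034/7 (Z = 30068/(26 - 1*12) = 30068/(26 - 12) = 30068/14 = 30068*(1/14) = 15034/7 ≈ 2147.7)
(-31808 - 18627) + Z = (-31808 - 18627) + 15034/7 = -50435 + 15034/7 = -338011/7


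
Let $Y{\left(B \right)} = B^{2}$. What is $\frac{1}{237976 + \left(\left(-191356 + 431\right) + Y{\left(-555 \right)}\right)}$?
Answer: $\frac{1}{355076} \approx 2.8163 \cdot 10^{-6}$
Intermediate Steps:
$\frac{1}{237976 + \left(\left(-191356 + 431\right) + Y{\left(-555 \right)}\right)} = \frac{1}{237976 + \left(\left(-191356 + 431\right) + \left(-555\right)^{2}\right)} = \frac{1}{237976 + \left(-190925 + 308025\right)} = \frac{1}{237976 + 117100} = \frac{1}{355076}$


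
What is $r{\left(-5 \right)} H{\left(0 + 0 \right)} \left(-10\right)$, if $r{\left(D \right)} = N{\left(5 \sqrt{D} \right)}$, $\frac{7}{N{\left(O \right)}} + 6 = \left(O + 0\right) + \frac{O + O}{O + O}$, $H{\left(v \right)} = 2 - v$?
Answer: $\frac{14}{3} + \frac{14 i \sqrt{5}}{3} \approx 4.6667 + 10.435 i$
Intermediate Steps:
$N{\left(O \right)} = \frac{7}{-5 + O}$ ($N{\left(O \right)} = \frac{7}{-6 + \left(\left(O + 0\right) + \frac{O + O}{O + O}\right)} = \frac{7}{-6 + \left(O + \frac{2 O}{2 O}\right)} = \frac{7}{-6 + \left(O + 2 O \frac{1}{2 O}\right)} = \frac{7}{-6 + \left(O + 1\right)} = \frac{7}{-6 + \left(1 + O\right)} = \frac{7}{-5 + O}$)
$r{\left(D \right)} = \frac{7}{-5 + 5 \sqrt{D}}$
$r{\left(-5 \right)} H{\left(0 + 0 \right)} \left(-10\right) = \frac{7}{5 \left(-1 + \sqrt{-5}\right)} \left(2 - \left(0 + 0\right)\right) \left(-10\right) = \frac{7}{5 \left(-1 + i \sqrt{5}\right)} \left(2 - 0\right) \left(-10\right) = \frac{7}{5 \left(-1 + i \sqrt{5}\right)} \left(2 + 0\right) \left(-10\right) = \frac{7}{5 \left(-1 + i \sqrt{5}\right)} 2 \left(-10\right) = \frac{14}{5 \left(-1 + i \sqrt{5}\right)} \left(-10\right) = - \frac{28}{-1 + i \sqrt{5}}$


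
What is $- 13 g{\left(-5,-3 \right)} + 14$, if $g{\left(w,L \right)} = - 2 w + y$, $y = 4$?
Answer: $-168$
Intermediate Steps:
$g{\left(w,L \right)} = 4 - 2 w$ ($g{\left(w,L \right)} = - 2 w + 4 = 4 - 2 w$)
$- 13 g{\left(-5,-3 \right)} + 14 = - 13 \left(4 - -10\right) + 14 = - 13 \left(4 + 10\right) + 14 = \left(-13\right) 14 + 14 = -182 + 14 = -168$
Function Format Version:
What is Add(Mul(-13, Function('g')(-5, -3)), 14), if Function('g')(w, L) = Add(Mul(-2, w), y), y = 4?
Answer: -168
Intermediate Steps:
Function('g')(w, L) = Add(4, Mul(-2, w)) (Function('g')(w, L) = Add(Mul(-2, w), 4) = Add(4, Mul(-2, w)))
Add(Mul(-13, Function('g')(-5, -3)), 14) = Add(Mul(-13, Add(4, Mul(-2, -5))), 14) = Add(Mul(-13, Add(4, 10)), 14) = Add(Mul(-13, 14), 14) = Add(-182, 14) = -168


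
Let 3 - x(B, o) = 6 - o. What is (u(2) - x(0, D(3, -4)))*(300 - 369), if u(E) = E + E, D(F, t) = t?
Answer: -759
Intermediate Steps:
x(B, o) = -3 + o (x(B, o) = 3 - (6 - o) = 3 + (-6 + o) = -3 + o)
u(E) = 2*E
(u(2) - x(0, D(3, -4)))*(300 - 369) = (2*2 - (-3 - 4))*(300 - 369) = (4 - 1*(-7))*(-69) = (4 + 7)*(-69) = 11*(-69) = -759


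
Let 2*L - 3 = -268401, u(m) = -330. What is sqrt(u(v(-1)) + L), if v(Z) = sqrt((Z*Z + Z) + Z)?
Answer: I*sqrt(134529) ≈ 366.78*I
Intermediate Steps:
v(Z) = sqrt(Z**2 + 2*Z) (v(Z) = sqrt((Z**2 + Z) + Z) = sqrt((Z + Z**2) + Z) = sqrt(Z**2 + 2*Z))
L = -134199 (L = 3/2 + (1/2)*(-268401) = 3/2 - 268401/2 = -134199)
sqrt(u(v(-1)) + L) = sqrt(-330 - 134199) = sqrt(-134529) = I*sqrt(134529)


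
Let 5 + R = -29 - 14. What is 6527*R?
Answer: -313296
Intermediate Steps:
R = -48 (R = -5 + (-29 - 14) = -5 - 43 = -48)
6527*R = 6527*(-48) = -313296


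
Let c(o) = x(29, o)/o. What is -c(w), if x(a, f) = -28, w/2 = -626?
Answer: -7/313 ≈ -0.022364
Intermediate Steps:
w = -1252 (w = 2*(-626) = -1252)
c(o) = -28/o
-c(w) = -(-28)/(-1252) = -(-28)*(-1)/1252 = -1*7/313 = -7/313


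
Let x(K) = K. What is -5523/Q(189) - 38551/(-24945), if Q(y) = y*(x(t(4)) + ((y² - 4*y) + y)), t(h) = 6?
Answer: 812834527/526239720 ≈ 1.5446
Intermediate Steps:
Q(y) = y*(6 + y² - 3*y) (Q(y) = y*(6 + ((y² - 4*y) + y)) = y*(6 + (y² - 3*y)) = y*(6 + y² - 3*y))
-5523/Q(189) - 38551/(-24945) = -5523*1/(189*(6 + 189² - 3*189)) - 38551/(-24945) = -5523*1/(189*(6 + 35721 - 567)) - 38551*(-1/24945) = -5523/(189*35160) + 38551/24945 = -5523/6645240 + 38551/24945 = -5523*1/6645240 + 38551/24945 = -263/316440 + 38551/24945 = 812834527/526239720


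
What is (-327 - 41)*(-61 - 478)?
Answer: 198352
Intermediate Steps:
(-327 - 41)*(-61 - 478) = -368*(-539) = 198352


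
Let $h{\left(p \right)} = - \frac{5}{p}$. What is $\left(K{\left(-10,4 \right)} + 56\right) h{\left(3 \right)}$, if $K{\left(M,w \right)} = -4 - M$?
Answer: $- \frac{310}{3} \approx -103.33$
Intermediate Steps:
$\left(K{\left(-10,4 \right)} + 56\right) h{\left(3 \right)} = \left(\left(-4 - -10\right) + 56\right) \left(- \frac{5}{3}\right) = \left(\left(-4 + 10\right) + 56\right) \left(\left(-5\right) \frac{1}{3}\right) = \left(6 + 56\right) \left(- \frac{5}{3}\right) = 62 \left(- \frac{5}{3}\right) = - \frac{310}{3}$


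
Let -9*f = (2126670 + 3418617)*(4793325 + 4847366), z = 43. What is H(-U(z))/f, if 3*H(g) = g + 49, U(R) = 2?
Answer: -47/17820132824439 ≈ -2.6375e-12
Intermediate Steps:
f = -5940044274813 (f = -(2126670 + 3418617)*(4793325 + 4847366)/9 = -616143*9640691 = -⅑*53460398473317 = -5940044274813)
H(g) = 49/3 + g/3 (H(g) = (g + 49)/3 = (49 + g)/3 = 49/3 + g/3)
H(-U(z))/f = (49/3 + (-1*2)/3)/(-5940044274813) = (49/3 + (⅓)*(-2))*(-1/5940044274813) = (49/3 - ⅔)*(-1/5940044274813) = (47/3)*(-1/5940044274813) = -47/17820132824439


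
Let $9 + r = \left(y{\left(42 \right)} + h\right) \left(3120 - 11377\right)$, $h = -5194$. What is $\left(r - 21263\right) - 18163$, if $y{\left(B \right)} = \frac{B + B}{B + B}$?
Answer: $42839166$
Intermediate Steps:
$y{\left(B \right)} = 1$ ($y{\left(B \right)} = \frac{2 B}{2 B} = 2 B \frac{1}{2 B} = 1$)
$r = 42878592$ ($r = -9 + \left(1 - 5194\right) \left(3120 - 11377\right) = -9 - -42878601 = -9 + 42878601 = 42878592$)
$\left(r - 21263\right) - 18163 = \left(42878592 - 21263\right) - 18163 = 42857329 - 18163 = 42839166$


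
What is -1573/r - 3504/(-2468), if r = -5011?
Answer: 5360177/3091787 ≈ 1.7337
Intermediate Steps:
-1573/r - 3504/(-2468) = -1573/(-5011) - 3504/(-2468) = -1573*(-1/5011) - 3504*(-1/2468) = 1573/5011 + 876/617 = 5360177/3091787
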